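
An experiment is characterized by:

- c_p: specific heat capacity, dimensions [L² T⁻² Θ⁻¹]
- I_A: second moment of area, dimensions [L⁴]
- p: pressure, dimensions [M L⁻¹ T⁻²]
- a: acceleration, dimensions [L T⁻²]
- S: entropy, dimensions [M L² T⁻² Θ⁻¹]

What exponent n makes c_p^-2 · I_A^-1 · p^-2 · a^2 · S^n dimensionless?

Balance the M exponent: (1)·n from S, plus −2·(0) − (0) − 2·(1) + 2·(0) = -2 from the rest, must sum to zero.
n − 2 = 0, so n = 2.

2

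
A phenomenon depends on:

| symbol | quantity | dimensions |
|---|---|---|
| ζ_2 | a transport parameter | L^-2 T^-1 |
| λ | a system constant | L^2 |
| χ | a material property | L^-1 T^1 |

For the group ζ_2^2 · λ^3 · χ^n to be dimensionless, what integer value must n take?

Balance the L exponent: (-1)·n from χ, plus 2·(-2) + 3·(2) = 2 from the rest, must sum to zero.
−n + 2 = 0, so n = 2.

2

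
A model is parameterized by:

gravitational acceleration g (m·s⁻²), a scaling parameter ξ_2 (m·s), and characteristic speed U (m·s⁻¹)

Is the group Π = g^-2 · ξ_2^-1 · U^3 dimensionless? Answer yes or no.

yes

Sum the exponent of each base dimension across the product:
  L: −2·[g]_L − [ξ_2]_L + 3·[U]_L = −2·(1) − (1) + 3·(1) = 0
  T: −2·[g]_T − [ξ_2]_T + 3·[U]_T = −2·(-2) − (1) + 3·(-1) = 0
All base exponents vanish — dimensionless.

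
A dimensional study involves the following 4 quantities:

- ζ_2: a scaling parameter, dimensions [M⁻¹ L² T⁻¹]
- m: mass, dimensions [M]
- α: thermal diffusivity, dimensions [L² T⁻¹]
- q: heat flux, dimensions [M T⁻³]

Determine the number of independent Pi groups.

There are 4 variables and 3 base dimensions (M, L, T).
The dimension matrix has rank 3.
Independent dimensionless groups: 4 − 3 = 1.

1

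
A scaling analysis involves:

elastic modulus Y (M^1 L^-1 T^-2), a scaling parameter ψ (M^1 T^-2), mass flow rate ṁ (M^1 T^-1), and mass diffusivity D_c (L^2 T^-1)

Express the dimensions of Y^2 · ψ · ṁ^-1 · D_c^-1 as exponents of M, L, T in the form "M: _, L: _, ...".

Collect each base-dimension exponent across the product:
  M: 2·(1) + (1) − (1) − (0) = 2
  L: 2·(-1) + (0) − (0) − (2) = -4
  T: 2·(-2) + (-2) − (-1) − (-1) = -4
So the dimensions are [M² L⁻⁴ T⁻⁴].

M: 2, L: -4, T: -4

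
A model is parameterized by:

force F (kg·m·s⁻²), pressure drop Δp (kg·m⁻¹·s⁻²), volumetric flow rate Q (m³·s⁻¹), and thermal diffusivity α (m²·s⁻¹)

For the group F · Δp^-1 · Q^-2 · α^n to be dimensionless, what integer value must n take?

Balance the L exponent: (2)·n from α, plus (1) − (-1) − 2·(3) = -4 from the rest, must sum to zero.
2n − 4 = 0, so n = 2.

2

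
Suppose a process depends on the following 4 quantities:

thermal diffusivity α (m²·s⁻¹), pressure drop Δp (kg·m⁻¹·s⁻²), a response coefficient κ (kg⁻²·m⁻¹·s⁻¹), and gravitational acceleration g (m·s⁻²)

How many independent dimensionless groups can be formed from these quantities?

There are 4 variables and 3 base dimensions (M, L, T).
The dimension matrix has rank 3.
Independent dimensionless groups: 4 − 3 = 1.

1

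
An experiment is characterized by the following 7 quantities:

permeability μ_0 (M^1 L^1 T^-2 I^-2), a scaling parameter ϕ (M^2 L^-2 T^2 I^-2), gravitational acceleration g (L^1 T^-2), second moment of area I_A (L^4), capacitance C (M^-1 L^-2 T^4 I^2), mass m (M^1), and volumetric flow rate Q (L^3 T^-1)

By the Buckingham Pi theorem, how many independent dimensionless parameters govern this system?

3

There are 7 variables and 4 base dimensions (M, L, T, I).
The dimension matrix has rank 4.
Independent dimensionless groups: 7 − 4 = 3.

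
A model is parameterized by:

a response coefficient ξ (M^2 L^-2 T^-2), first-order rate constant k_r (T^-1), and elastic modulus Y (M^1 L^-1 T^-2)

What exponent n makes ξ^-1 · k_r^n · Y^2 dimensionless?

-2

Balance the T exponent: (-1)·n from k_r, plus −(-2) + 2·(-2) = -2 from the rest, must sum to zero.
−n − 2 = 0, so n = -2.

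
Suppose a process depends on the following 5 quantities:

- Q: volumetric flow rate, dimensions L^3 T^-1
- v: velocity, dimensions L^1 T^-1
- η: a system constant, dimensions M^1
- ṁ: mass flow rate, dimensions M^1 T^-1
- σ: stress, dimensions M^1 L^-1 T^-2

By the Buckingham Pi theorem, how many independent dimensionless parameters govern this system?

There are 5 variables and 3 base dimensions (M, L, T).
The dimension matrix has rank 3.
Independent dimensionless groups: 5 − 3 = 2.

2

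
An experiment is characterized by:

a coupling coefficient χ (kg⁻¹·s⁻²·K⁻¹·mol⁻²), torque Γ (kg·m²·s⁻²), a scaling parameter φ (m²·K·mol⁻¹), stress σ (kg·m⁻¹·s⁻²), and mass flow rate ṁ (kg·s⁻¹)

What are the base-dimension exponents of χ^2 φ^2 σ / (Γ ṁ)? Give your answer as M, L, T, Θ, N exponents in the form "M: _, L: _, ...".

Collect each base-dimension exponent across the product:
  M: 2·(-1) − (1) + 2·(0) + (1) − (1) = -3
  L: 2·(0) − (2) + 2·(2) + (-1) − (0) = 1
  T: 2·(-2) − (-2) + 2·(0) + (-2) − (-1) = -3
  Θ: 2·(-1) − (0) + 2·(1) + (0) − (0) = 0
  N: 2·(-2) − (0) + 2·(-1) + (0) − (0) = -6
So the dimensions are [M⁻³ L T⁻³ N⁻⁶].

M: -3, L: 1, T: -3, Θ: 0, N: -6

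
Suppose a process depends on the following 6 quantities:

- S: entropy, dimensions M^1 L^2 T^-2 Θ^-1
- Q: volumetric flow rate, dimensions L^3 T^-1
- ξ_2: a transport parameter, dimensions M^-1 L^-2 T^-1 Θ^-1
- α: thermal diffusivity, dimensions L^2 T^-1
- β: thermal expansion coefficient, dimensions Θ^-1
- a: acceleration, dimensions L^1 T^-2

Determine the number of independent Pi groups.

2

There are 6 variables and 4 base dimensions (M, L, T, Θ).
The dimension matrix has rank 4.
Independent dimensionless groups: 6 − 4 = 2.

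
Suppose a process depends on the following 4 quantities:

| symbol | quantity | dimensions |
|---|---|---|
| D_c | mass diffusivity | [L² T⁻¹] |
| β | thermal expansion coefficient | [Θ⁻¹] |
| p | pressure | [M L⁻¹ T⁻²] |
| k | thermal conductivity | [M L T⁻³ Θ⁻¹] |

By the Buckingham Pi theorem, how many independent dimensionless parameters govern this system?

1

There are 4 variables and 4 base dimensions (M, L, T, Θ).
The dimension matrix has rank 3 (less than 4: the dimension vectors are linearly dependent).
Independent dimensionless groups: 4 − 3 = 1.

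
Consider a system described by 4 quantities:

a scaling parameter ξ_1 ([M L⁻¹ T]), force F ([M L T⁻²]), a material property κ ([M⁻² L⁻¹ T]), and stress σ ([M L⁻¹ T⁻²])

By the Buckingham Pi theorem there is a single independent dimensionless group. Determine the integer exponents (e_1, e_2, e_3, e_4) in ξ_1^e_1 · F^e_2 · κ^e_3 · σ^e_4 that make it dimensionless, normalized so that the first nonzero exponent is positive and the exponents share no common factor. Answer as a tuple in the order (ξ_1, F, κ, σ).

M: e_1·(1) + e_2·(1) + e_3·(-2) + e_4·(1) = 0
L: e_1·(-1) + e_2·(1) + e_3·(-1) + e_4·(-1) = 0
T: e_1·(1) + e_2·(-2) + e_3·(1) + e_4·(-2) = 0
Solving this homogeneous linear system for the smallest-integer solution (first nonzero entry positive) gives (2, 3, 2, -1).

(2, 3, 2, -1)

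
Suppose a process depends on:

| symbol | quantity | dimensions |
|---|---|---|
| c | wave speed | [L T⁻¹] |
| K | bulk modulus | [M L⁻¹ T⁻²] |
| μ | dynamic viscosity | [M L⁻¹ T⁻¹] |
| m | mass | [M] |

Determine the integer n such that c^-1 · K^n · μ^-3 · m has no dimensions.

2

Balance the M exponent: (1)·n from K, plus −(0) − 3·(1) + (1) = -2 from the rest, must sum to zero.
n − 2 = 0, so n = 2.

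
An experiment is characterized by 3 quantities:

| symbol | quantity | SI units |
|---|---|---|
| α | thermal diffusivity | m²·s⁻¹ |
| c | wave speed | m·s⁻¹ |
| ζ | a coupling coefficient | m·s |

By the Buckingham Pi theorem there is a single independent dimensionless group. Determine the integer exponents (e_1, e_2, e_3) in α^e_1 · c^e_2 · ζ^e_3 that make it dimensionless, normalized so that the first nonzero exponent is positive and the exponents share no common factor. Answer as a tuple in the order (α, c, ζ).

(2, -3, -1)

L: e_1·(2) + e_2·(1) + e_3·(1) = 0
T: e_1·(-1) + e_2·(-1) + e_3·(1) = 0
Solving this homogeneous linear system for the smallest-integer solution (first nonzero entry positive) gives (2, -3, -1).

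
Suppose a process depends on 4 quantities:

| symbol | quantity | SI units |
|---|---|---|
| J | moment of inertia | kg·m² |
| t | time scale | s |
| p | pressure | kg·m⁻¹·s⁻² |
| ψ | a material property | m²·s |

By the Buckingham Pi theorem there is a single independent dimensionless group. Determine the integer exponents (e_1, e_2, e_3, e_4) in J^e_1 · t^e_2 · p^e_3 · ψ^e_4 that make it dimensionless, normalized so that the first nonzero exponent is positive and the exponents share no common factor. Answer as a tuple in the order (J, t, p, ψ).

(2, -1, -2, -3)

M: e_1·(1) + e_2·(0) + e_3·(1) + e_4·(0) = 0
L: e_1·(2) + e_2·(0) + e_3·(-1) + e_4·(2) = 0
T: e_1·(0) + e_2·(1) + e_3·(-2) + e_4·(1) = 0
Solving this homogeneous linear system for the smallest-integer solution (first nonzero entry positive) gives (2, -1, -2, -3).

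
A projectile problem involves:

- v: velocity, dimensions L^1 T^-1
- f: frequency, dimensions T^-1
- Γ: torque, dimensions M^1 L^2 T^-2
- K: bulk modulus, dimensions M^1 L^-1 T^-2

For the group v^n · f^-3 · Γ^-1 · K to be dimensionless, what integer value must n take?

Balance the L exponent: (1)·n from v, plus −3·(0) − (2) + (-1) = -3 from the rest, must sum to zero.
n − 3 = 0, so n = 3.

3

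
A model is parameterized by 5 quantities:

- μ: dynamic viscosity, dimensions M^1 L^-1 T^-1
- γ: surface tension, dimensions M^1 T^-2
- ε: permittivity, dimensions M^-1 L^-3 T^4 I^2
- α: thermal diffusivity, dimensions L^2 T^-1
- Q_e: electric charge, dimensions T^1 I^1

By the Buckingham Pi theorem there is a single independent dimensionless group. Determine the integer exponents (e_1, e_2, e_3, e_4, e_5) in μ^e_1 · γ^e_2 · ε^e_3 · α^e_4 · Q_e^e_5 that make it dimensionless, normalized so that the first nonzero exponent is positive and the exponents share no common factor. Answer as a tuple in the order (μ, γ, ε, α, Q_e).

(3, -2, 1, 3, -2)

M: e_1·(1) + e_2·(1) + e_3·(-1) + e_4·(0) + e_5·(0) = 0
L: e_1·(-1) + e_2·(0) + e_3·(-3) + e_4·(2) + e_5·(0) = 0
T: e_1·(-1) + e_2·(-2) + e_3·(4) + e_4·(-1) + e_5·(1) = 0
I: e_1·(0) + e_2·(0) + e_3·(2) + e_4·(0) + e_5·(1) = 0
Solving this homogeneous linear system for the smallest-integer solution (first nonzero entry positive) gives (3, -2, 1, 3, -2).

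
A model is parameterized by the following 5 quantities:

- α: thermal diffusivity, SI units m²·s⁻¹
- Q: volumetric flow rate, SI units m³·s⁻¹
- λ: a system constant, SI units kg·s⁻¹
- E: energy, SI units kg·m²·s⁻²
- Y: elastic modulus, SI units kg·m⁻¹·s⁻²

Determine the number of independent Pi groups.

There are 5 variables and 3 base dimensions (M, L, T).
The dimension matrix has rank 3.
Independent dimensionless groups: 5 − 3 = 2.

2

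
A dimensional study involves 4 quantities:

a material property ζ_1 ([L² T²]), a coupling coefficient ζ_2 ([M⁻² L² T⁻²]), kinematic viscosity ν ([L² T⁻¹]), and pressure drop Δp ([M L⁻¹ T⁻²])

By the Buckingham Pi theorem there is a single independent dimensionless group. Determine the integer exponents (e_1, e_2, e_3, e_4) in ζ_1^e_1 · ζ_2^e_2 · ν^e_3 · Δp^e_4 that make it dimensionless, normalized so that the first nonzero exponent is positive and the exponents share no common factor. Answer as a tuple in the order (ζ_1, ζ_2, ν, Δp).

(2, 1, -2, 2)

M: e_1·(0) + e_2·(-2) + e_3·(0) + e_4·(1) = 0
L: e_1·(2) + e_2·(2) + e_3·(2) + e_4·(-1) = 0
T: e_1·(2) + e_2·(-2) + e_3·(-1) + e_4·(-2) = 0
Solving this homogeneous linear system for the smallest-integer solution (first nonzero entry positive) gives (2, 1, -2, 2).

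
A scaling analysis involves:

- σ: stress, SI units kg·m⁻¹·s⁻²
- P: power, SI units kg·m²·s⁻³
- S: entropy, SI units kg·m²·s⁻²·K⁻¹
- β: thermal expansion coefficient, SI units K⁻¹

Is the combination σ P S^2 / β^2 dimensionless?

Sum the exponent of each base dimension across the product:
  M: [σ]_M + [P]_M + 2·[S]_M − 2·[β]_M = (1) + (1) + 2·(1) − 2·(0) = 4
  L: [σ]_L + [P]_L + 2·[S]_L − 2·[β]_L = (-1) + (2) + 2·(2) − 2·(0) = 5
  T: [σ]_T + [P]_T + 2·[S]_T − 2·[β]_T = (-2) + (-3) + 2·(-2) − 2·(0) = -9
  Θ: [σ]_Θ + [P]_Θ + 2·[S]_Θ − 2·[β]_Θ = (0) + (0) + 2·(-1) − 2·(-1) = 0
Net dimensions [M⁴ L⁵ T⁻⁹] ≠ [1] — not dimensionless.

no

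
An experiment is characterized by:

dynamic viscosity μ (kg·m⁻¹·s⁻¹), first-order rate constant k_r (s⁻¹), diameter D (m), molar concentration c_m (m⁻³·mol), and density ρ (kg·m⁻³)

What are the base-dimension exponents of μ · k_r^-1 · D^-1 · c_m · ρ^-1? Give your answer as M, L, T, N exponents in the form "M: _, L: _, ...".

Collect each base-dimension exponent across the product:
  M: (1) − (0) − (0) + (0) − (1) = 0
  L: (-1) − (0) − (1) + (-3) − (-3) = -2
  T: (-1) − (-1) − (0) + (0) − (0) = 0
  N: (0) − (0) − (0) + (1) − (0) = 1
So the dimensions are [L⁻² N].

M: 0, L: -2, T: 0, N: 1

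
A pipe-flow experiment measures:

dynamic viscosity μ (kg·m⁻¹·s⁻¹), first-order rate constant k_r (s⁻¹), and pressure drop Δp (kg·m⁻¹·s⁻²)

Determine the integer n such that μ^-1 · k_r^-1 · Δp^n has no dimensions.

Balance the M exponent: (1)·n from Δp, plus −(1) − (0) = -1 from the rest, must sum to zero.
n − 1 = 0, so n = 1.

1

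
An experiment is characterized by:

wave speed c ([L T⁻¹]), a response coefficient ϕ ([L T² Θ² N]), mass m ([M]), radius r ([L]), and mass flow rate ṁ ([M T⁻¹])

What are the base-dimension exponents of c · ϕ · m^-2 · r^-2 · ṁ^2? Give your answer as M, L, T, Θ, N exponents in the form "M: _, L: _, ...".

Collect each base-dimension exponent across the product:
  M: (0) + (0) − 2·(1) − 2·(0) + 2·(1) = 0
  L: (1) + (1) − 2·(0) − 2·(1) + 2·(0) = 0
  T: (-1) + (2) − 2·(0) − 2·(0) + 2·(-1) = -1
  Θ: (0) + (2) − 2·(0) − 2·(0) + 2·(0) = 2
  N: (0) + (1) − 2·(0) − 2·(0) + 2·(0) = 1
So the dimensions are [T⁻¹ Θ² N].

M: 0, L: 0, T: -1, Θ: 2, N: 1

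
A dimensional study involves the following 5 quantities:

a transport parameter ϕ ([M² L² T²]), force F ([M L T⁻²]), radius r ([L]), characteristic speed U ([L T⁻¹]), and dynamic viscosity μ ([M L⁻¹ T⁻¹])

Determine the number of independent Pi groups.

There are 5 variables and 3 base dimensions (M, L, T).
The dimension matrix has rank 3.
Independent dimensionless groups: 5 − 3 = 2.

2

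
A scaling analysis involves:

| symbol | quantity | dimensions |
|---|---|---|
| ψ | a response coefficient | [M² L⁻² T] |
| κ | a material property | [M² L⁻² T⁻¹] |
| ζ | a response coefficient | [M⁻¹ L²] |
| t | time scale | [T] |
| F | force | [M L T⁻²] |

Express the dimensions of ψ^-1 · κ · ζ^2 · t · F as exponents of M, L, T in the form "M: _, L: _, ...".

M: -1, L: 5, T: -3

Collect each base-dimension exponent across the product:
  M: −(2) + (2) + 2·(-1) + (0) + (1) = -1
  L: −(-2) + (-2) + 2·(2) + (0) + (1) = 5
  T: −(1) + (-1) + 2·(0) + (1) + (-2) = -3
So the dimensions are [M⁻¹ L⁵ T⁻³].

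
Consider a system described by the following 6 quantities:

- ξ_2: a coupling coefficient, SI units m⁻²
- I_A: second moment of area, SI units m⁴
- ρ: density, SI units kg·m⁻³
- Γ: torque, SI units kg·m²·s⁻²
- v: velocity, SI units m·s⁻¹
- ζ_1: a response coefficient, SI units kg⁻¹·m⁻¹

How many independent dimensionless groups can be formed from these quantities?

There are 6 variables and 3 base dimensions (M, L, T).
The dimension matrix has rank 3.
Independent dimensionless groups: 6 − 3 = 3.

3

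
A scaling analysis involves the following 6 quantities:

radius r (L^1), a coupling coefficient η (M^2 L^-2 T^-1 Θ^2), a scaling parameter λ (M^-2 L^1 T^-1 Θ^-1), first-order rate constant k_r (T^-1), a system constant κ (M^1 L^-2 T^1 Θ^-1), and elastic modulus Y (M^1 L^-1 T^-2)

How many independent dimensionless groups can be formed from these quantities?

2

There are 6 variables and 4 base dimensions (M, L, T, Θ).
The dimension matrix has rank 4.
Independent dimensionless groups: 6 − 4 = 2.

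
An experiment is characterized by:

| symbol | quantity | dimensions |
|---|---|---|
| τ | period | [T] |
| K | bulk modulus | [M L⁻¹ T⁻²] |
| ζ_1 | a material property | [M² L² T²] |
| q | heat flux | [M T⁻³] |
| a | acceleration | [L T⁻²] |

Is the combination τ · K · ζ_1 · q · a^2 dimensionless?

no

Sum the exponent of each base dimension across the product:
  M: [τ]_M + [K]_M + [ζ_1]_M + [q]_M + 2·[a]_M = (0) + (1) + (2) + (1) + 2·(0) = 4
  L: [τ]_L + [K]_L + [ζ_1]_L + [q]_L + 2·[a]_L = (0) + (-1) + (2) + (0) + 2·(1) = 3
  T: [τ]_T + [K]_T + [ζ_1]_T + [q]_T + 2·[a]_T = (1) + (-2) + (2) + (-3) + 2·(-2) = -6
Net dimensions [M⁴ L³ T⁻⁶] ≠ [1] — not dimensionless.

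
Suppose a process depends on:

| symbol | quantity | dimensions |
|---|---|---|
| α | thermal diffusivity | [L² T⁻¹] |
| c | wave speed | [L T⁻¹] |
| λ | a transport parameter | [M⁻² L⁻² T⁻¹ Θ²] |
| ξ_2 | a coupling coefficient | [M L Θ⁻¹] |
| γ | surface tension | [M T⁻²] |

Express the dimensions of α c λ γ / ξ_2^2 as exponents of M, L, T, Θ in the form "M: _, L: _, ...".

M: -3, L: -1, T: -5, Θ: 4

Collect each base-dimension exponent across the product:
  M: (0) + (0) + (-2) − 2·(1) + (1) = -3
  L: (2) + (1) + (-2) − 2·(1) + (0) = -1
  T: (-1) + (-1) + (-1) − 2·(0) + (-2) = -5
  Θ: (0) + (0) + (2) − 2·(-1) + (0) = 4
So the dimensions are [M⁻³ L⁻¹ T⁻⁵ Θ⁴].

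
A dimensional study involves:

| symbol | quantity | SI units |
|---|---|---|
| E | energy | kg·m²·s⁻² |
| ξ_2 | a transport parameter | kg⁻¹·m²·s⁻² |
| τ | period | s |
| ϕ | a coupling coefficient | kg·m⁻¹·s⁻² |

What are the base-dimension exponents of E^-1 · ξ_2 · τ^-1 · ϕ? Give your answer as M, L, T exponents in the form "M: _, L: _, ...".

M: -1, L: -1, T: -3

Collect each base-dimension exponent across the product:
  M: −(1) + (-1) − (0) + (1) = -1
  L: −(2) + (2) − (0) + (-1) = -1
  T: −(-2) + (-2) − (1) + (-2) = -3
So the dimensions are [M⁻¹ L⁻¹ T⁻³].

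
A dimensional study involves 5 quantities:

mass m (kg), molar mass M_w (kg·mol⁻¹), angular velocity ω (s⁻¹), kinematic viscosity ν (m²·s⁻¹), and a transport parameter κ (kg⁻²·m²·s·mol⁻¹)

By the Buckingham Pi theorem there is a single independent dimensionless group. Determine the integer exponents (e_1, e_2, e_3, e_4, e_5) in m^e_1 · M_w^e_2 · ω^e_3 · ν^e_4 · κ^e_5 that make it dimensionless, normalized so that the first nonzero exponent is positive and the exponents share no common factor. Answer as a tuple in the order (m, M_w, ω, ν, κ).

M: e_1·(1) + e_2·(1) + e_3·(0) + e_4·(0) + e_5·(-2) = 0
L: e_1·(0) + e_2·(0) + e_3·(0) + e_4·(2) + e_5·(2) = 0
T: e_1·(0) + e_2·(0) + e_3·(-1) + e_4·(-1) + e_5·(1) = 0
N: e_1·(0) + e_2·(-1) + e_3·(0) + e_4·(0) + e_5·(-1) = 0
Solving this homogeneous linear system for the smallest-integer solution (first nonzero entry positive) gives (3, -1, 2, -1, 1).

(3, -1, 2, -1, 1)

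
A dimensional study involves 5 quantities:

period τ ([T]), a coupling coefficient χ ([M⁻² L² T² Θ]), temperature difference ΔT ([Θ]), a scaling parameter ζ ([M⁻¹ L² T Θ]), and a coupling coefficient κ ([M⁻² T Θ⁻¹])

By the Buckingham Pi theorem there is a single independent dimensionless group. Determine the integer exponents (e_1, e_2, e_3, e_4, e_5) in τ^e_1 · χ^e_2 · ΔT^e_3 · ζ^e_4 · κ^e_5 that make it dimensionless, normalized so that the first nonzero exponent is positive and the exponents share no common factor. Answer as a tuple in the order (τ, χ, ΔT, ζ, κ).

M: e_1·(0) + e_2·(-2) + e_3·(0) + e_4·(-1) + e_5·(-2) = 0
L: e_1·(0) + e_2·(2) + e_3·(0) + e_4·(2) + e_5·(0) = 0
T: e_1·(1) + e_2·(2) + e_3·(0) + e_4·(1) + e_5·(1) = 0
Θ: e_1·(0) + e_2·(1) + e_3·(1) + e_4·(1) + e_5·(-1) = 0
Solving this homogeneous linear system for the smallest-integer solution (first nonzero entry positive) gives (1, -2, 1, 2, 1).

(1, -2, 1, 2, 1)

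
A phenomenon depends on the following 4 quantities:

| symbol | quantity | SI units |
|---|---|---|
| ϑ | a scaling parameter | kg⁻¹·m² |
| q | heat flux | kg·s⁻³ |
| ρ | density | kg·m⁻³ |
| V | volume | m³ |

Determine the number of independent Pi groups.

There are 4 variables and 3 base dimensions (M, L, T).
The dimension matrix has rank 3.
Independent dimensionless groups: 4 − 3 = 1.

1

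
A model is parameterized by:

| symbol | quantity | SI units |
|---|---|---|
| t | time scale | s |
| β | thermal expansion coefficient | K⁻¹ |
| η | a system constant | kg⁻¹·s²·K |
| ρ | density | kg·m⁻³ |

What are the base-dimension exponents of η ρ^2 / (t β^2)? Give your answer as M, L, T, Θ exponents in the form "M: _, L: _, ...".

M: 1, L: -6, T: 1, Θ: 3

Collect each base-dimension exponent across the product:
  M: −(0) − 2·(0) + (-1) + 2·(1) = 1
  L: −(0) − 2·(0) + (0) + 2·(-3) = -6
  T: −(1) − 2·(0) + (2) + 2·(0) = 1
  Θ: −(0) − 2·(-1) + (1) + 2·(0) = 3
So the dimensions are [M L⁻⁶ T Θ³].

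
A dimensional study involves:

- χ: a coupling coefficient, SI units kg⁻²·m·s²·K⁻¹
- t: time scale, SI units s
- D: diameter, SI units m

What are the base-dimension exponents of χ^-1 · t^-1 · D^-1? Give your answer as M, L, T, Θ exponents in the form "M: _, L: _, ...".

M: 2, L: -2, T: -3, Θ: 1

Collect each base-dimension exponent across the product:
  M: −(-2) − (0) − (0) = 2
  L: −(1) − (0) − (1) = -2
  T: −(2) − (1) − (0) = -3
  Θ: −(-1) − (0) − (0) = 1
So the dimensions are [M² L⁻² T⁻³ Θ].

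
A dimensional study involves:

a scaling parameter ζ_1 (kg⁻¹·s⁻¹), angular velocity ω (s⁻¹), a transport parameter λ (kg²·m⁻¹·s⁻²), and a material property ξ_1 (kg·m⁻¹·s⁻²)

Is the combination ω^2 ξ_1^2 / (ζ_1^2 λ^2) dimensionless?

Sum the exponent of each base dimension across the product:
  M: −2·[ζ_1]_M + 2·[ω]_M − 2·[λ]_M + 2·[ξ_1]_M = −2·(-1) + 2·(0) − 2·(2) + 2·(1) = 0
  L: −2·[ζ_1]_L + 2·[ω]_L − 2·[λ]_L + 2·[ξ_1]_L = −2·(0) + 2·(0) − 2·(-1) + 2·(-1) = 0
  T: −2·[ζ_1]_T + 2·[ω]_T − 2·[λ]_T + 2·[ξ_1]_T = −2·(-1) + 2·(-1) − 2·(-2) + 2·(-2) = 0
All base exponents vanish — dimensionless.

yes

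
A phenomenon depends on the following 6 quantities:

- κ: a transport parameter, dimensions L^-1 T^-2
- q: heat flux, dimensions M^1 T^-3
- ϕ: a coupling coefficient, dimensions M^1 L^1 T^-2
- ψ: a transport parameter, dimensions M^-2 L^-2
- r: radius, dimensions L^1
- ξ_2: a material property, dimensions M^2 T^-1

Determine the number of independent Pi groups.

There are 6 variables and 3 base dimensions (M, L, T).
The dimension matrix has rank 3.
Independent dimensionless groups: 6 − 3 = 3.

3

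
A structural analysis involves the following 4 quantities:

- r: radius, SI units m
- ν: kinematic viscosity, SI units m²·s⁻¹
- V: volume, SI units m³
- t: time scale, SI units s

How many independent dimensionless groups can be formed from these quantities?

2

There are 4 variables and 2 base dimensions (L, T).
The dimension matrix has rank 2.
Independent dimensionless groups: 4 − 2 = 2.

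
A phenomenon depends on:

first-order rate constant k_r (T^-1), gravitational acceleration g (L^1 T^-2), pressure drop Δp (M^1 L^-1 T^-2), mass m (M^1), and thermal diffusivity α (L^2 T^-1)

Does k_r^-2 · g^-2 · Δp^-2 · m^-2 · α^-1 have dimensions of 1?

Sum the exponent of each base dimension across the product:
  M: −2·[k_r]_M − 2·[g]_M − 2·[Δp]_M − 2·[m]_M − [α]_M = −2·(0) − 2·(0) − 2·(1) − 2·(1) − (0) = -4
  L: −2·[k_r]_L − 2·[g]_L − 2·[Δp]_L − 2·[m]_L − [α]_L = −2·(0) − 2·(1) − 2·(-1) − 2·(0) − (2) = -2
  T: −2·[k_r]_T − 2·[g]_T − 2·[Δp]_T − 2·[m]_T − [α]_T = −2·(-1) − 2·(-2) − 2·(-2) − 2·(0) − (-1) = 11
Net dimensions [M⁻⁴ L⁻² T¹¹] ≠ [1] — not dimensionless.

no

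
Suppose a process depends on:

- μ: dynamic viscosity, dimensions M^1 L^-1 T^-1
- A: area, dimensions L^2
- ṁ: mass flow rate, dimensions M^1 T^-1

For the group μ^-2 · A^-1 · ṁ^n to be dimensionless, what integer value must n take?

2

Balance the M exponent: (1)·n from ṁ, plus −2·(1) − (0) = -2 from the rest, must sum to zero.
n − 2 = 0, so n = 2.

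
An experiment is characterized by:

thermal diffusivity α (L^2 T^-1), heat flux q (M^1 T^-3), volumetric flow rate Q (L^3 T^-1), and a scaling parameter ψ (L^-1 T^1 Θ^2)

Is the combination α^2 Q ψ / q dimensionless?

no

Sum the exponent of each base dimension across the product:
  M: 2·[α]_M − [q]_M + [Q]_M + [ψ]_M = 2·(0) − (1) + (0) + (0) = -1
  L: 2·[α]_L − [q]_L + [Q]_L + [ψ]_L = 2·(2) − (0) + (3) + (-1) = 6
  T: 2·[α]_T − [q]_T + [Q]_T + [ψ]_T = 2·(-1) − (-3) + (-1) + (1) = 1
  Θ: 2·[α]_Θ − [q]_Θ + [Q]_Θ + [ψ]_Θ = 2·(0) − (0) + (0) + (2) = 2
Net dimensions [M⁻¹ L⁶ T Θ²] ≠ [1] — not dimensionless.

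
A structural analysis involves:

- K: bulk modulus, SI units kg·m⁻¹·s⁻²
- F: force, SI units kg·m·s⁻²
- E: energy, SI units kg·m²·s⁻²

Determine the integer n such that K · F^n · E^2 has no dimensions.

Balance the M exponent: (1)·n from F, plus (1) + 2·(1) = 3 from the rest, must sum to zero.
n + 3 = 0, so n = -3.

-3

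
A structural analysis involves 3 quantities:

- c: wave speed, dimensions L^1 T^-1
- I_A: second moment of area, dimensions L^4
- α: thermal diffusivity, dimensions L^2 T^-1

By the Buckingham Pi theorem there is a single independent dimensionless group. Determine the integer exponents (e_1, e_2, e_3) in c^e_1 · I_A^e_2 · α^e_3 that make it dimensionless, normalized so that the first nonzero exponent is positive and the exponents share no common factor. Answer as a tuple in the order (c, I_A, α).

(4, 1, -4)

L: e_1·(1) + e_2·(4) + e_3·(2) = 0
T: e_1·(-1) + e_2·(0) + e_3·(-1) = 0
Solving this homogeneous linear system for the smallest-integer solution (first nonzero entry positive) gives (4, 1, -4).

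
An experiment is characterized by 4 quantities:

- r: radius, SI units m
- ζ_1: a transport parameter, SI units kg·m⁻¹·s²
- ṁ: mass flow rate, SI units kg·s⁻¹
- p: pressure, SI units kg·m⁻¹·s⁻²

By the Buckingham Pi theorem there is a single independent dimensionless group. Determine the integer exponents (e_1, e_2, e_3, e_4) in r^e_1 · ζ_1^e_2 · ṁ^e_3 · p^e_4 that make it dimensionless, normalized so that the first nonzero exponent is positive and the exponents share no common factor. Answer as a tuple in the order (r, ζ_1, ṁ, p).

M: e_1·(0) + e_2·(1) + e_3·(1) + e_4·(1) = 0
L: e_1·(1) + e_2·(-1) + e_3·(0) + e_4·(-1) = 0
T: e_1·(0) + e_2·(2) + e_3·(-1) + e_4·(-2) = 0
Solving this homogeneous linear system for the smallest-integer solution (first nonzero entry positive) gives (4, 1, -4, 3).

(4, 1, -4, 3)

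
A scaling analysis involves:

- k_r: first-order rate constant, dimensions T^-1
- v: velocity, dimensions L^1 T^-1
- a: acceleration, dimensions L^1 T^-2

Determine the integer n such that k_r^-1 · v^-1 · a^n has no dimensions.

1

Balance the L exponent: (1)·n from a, plus −(0) − (1) = -1 from the rest, must sum to zero.
n − 1 = 0, so n = 1.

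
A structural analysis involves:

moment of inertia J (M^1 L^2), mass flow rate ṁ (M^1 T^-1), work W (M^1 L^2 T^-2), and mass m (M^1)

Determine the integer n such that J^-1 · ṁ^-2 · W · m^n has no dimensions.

2

Balance the M exponent: (1)·n from m, plus −(1) − 2·(1) + (1) = -2 from the rest, must sum to zero.
n − 2 = 0, so n = 2.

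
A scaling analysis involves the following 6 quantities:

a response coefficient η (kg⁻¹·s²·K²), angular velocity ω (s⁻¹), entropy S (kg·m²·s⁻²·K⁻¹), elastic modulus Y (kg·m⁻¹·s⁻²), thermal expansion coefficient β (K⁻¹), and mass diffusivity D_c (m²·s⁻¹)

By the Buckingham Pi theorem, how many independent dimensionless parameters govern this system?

There are 6 variables and 4 base dimensions (M, L, T, Θ).
The dimension matrix has rank 4.
Independent dimensionless groups: 6 − 4 = 2.

2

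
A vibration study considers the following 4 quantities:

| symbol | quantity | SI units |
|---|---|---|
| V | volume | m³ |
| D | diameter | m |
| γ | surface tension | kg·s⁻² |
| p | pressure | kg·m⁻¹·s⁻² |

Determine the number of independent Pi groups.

2

There are 4 variables and 3 base dimensions (M, L, T).
The dimension matrix has rank 2 (less than 3: the dimension vectors are linearly dependent).
Independent dimensionless groups: 4 − 2 = 2.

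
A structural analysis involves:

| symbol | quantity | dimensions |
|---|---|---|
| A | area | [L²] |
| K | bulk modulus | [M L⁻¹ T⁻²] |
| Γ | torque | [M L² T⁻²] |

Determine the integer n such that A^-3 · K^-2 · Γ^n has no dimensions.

Balance the M exponent: (1)·n from Γ, plus −3·(0) − 2·(1) = -2 from the rest, must sum to zero.
n − 2 = 0, so n = 2.

2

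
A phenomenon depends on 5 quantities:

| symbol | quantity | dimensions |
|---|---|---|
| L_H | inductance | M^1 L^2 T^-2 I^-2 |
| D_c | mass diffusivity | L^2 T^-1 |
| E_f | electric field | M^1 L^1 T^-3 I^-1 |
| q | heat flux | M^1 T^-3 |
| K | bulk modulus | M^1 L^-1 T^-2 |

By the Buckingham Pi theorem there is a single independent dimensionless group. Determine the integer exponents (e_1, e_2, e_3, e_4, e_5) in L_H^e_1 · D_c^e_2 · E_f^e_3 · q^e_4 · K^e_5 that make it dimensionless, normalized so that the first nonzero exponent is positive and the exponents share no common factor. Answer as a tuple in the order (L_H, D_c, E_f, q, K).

(1, -1, -2, 3, -2)

M: e_1·(1) + e_2·(0) + e_3·(1) + e_4·(1) + e_5·(1) = 0
L: e_1·(2) + e_2·(2) + e_3·(1) + e_4·(0) + e_5·(-1) = 0
T: e_1·(-2) + e_2·(-1) + e_3·(-3) + e_4·(-3) + e_5·(-2) = 0
I: e_1·(-2) + e_2·(0) + e_3·(-1) + e_4·(0) + e_5·(0) = 0
Solving this homogeneous linear system for the smallest-integer solution (first nonzero entry positive) gives (1, -1, -2, 3, -2).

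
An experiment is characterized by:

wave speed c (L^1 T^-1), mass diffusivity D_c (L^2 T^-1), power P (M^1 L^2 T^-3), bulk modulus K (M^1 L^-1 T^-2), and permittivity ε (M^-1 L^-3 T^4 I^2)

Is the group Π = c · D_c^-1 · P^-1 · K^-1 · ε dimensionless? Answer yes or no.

Sum the exponent of each base dimension across the product:
  M: [c]_M − [D_c]_M − [P]_M − [K]_M + [ε]_M = (0) − (0) − (1) − (1) + (-1) = -3
  L: [c]_L − [D_c]_L − [P]_L − [K]_L + [ε]_L = (1) − (2) − (2) − (-1) + (-3) = -5
  T: [c]_T − [D_c]_T − [P]_T − [K]_T + [ε]_T = (-1) − (-1) − (-3) − (-2) + (4) = 9
  I: [c]_I − [D_c]_I − [P]_I − [K]_I + [ε]_I = (0) − (0) − (0) − (0) + (2) = 2
Net dimensions [M⁻³ L⁻⁵ T⁹ I²] ≠ [1] — not dimensionless.

no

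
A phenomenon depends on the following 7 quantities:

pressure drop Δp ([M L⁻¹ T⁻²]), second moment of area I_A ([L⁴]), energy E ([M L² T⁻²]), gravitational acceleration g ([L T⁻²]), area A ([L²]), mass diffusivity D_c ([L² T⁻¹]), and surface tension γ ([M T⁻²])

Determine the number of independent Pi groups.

There are 7 variables and 3 base dimensions (M, L, T).
The dimension matrix has rank 3.
Independent dimensionless groups: 7 − 3 = 4.

4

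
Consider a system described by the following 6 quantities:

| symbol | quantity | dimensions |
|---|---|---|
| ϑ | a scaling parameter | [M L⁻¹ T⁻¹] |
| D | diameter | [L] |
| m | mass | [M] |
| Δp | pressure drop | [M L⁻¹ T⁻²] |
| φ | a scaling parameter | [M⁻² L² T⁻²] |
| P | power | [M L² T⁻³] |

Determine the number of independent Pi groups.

There are 6 variables and 3 base dimensions (M, L, T).
The dimension matrix has rank 3.
Independent dimensionless groups: 6 − 3 = 3.

3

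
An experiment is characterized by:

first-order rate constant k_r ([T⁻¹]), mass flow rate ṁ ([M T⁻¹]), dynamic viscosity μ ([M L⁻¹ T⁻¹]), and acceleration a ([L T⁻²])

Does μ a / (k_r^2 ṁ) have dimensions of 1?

yes

Sum the exponent of each base dimension across the product:
  M: −2·[k_r]_M − [ṁ]_M + [μ]_M + [a]_M = −2·(0) − (1) + (1) + (0) = 0
  L: −2·[k_r]_L − [ṁ]_L + [μ]_L + [a]_L = −2·(0) − (0) + (-1) + (1) = 0
  T: −2·[k_r]_T − [ṁ]_T + [μ]_T + [a]_T = −2·(-1) − (-1) + (-1) + (-2) = 0
  I: −2·[k_r]_I − [ṁ]_I + [μ]_I + [a]_I = −2·(0) − (0) + (0) + (0) = 0
All base exponents vanish — dimensionless.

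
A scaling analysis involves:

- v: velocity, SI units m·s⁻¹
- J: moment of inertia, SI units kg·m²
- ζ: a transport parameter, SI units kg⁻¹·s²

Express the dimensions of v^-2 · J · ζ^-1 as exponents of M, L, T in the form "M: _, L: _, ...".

M: 2, L: 0, T: 0

Collect each base-dimension exponent across the product:
  M: −2·(0) + (1) − (-1) = 2
  L: −2·(1) + (2) − (0) = 0
  T: −2·(-1) + (0) − (2) = 0
So the dimensions are [M²].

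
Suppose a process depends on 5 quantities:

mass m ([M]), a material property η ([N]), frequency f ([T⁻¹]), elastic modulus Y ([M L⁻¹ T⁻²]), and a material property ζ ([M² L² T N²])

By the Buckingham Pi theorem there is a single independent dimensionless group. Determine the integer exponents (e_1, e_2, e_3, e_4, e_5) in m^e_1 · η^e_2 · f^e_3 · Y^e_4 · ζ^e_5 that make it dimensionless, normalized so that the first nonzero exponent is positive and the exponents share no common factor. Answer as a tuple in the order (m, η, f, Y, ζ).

(4, 2, 3, -2, -1)

M: e_1·(1) + e_2·(0) + e_3·(0) + e_4·(1) + e_5·(2) = 0
L: e_1·(0) + e_2·(0) + e_3·(0) + e_4·(-1) + e_5·(2) = 0
T: e_1·(0) + e_2·(0) + e_3·(-1) + e_4·(-2) + e_5·(1) = 0
N: e_1·(0) + e_2·(1) + e_3·(0) + e_4·(0) + e_5·(2) = 0
Solving this homogeneous linear system for the smallest-integer solution (first nonzero entry positive) gives (4, 2, 3, -2, -1).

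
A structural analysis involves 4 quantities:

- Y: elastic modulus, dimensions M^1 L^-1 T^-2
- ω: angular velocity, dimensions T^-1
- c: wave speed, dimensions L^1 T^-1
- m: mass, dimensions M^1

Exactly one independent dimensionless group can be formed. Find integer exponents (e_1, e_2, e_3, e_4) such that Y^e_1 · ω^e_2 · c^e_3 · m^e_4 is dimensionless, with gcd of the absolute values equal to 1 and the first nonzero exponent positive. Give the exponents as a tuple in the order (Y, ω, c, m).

(1, -3, 1, -1)

M: e_1·(1) + e_2·(0) + e_3·(0) + e_4·(1) = 0
L: e_1·(-1) + e_2·(0) + e_3·(1) + e_4·(0) = 0
T: e_1·(-2) + e_2·(-1) + e_3·(-1) + e_4·(0) = 0
Solving this homogeneous linear system for the smallest-integer solution (first nonzero entry positive) gives (1, -3, 1, -1).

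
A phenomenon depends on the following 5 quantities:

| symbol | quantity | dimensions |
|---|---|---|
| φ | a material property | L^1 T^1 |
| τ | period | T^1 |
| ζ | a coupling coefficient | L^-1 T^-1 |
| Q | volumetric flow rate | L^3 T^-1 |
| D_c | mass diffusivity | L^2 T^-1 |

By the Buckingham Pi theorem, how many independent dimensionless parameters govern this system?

3

There are 5 variables and 2 base dimensions (L, T).
The dimension matrix has rank 2.
Independent dimensionless groups: 5 − 2 = 3.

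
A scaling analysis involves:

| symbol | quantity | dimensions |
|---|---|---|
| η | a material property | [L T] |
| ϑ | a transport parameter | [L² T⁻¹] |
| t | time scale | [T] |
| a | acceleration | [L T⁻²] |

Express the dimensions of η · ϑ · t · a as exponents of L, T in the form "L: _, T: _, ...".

L: 4, T: -1

Collect each base-dimension exponent across the product:
  L: (1) + (2) + (0) + (1) = 4
  T: (1) + (-1) + (1) + (-2) = -1
So the dimensions are [L⁴ T⁻¹].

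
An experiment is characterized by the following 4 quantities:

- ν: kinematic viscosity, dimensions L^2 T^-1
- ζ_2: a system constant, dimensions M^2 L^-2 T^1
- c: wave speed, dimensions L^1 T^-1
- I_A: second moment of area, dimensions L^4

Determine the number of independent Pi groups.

There are 4 variables and 3 base dimensions (M, L, T).
The dimension matrix has rank 3.
Independent dimensionless groups: 4 − 3 = 1.

1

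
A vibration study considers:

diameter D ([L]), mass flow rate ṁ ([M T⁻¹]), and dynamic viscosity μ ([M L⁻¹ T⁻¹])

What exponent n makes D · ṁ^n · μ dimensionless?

Balance the M exponent: (1)·n from ṁ, plus (0) + (1) = 1 from the rest, must sum to zero.
n + 1 = 0, so n = -1.

-1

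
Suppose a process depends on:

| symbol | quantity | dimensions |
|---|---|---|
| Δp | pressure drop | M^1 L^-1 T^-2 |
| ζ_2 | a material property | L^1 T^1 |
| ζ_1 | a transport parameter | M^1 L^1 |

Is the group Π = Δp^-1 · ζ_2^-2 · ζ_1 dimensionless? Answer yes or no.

yes

Sum the exponent of each base dimension across the product:
  M: −[Δp]_M − 2·[ζ_2]_M + [ζ_1]_M = −(1) − 2·(0) + (1) = 0
  L: −[Δp]_L − 2·[ζ_2]_L + [ζ_1]_L = −(-1) − 2·(1) + (1) = 0
  T: −[Δp]_T − 2·[ζ_2]_T + [ζ_1]_T = −(-2) − 2·(1) + (0) = 0
All base exponents vanish — dimensionless.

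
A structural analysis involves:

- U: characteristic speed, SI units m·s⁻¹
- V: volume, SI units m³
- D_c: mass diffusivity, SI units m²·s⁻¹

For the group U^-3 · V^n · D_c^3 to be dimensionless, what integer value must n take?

Balance the L exponent: (3)·n from V, plus −3·(1) + 3·(2) = 3 from the rest, must sum to zero.
3n + 3 = 0, so n = -1.

-1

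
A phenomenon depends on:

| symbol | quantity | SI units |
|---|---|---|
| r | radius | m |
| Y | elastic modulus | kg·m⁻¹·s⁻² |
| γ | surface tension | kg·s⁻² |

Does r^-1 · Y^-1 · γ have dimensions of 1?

Sum the exponent of each base dimension across the product:
  M: −[r]_M − [Y]_M + [γ]_M = −(0) − (1) + (1) = 0
  L: −[r]_L − [Y]_L + [γ]_L = −(1) − (-1) + (0) = 0
  T: −[r]_T − [Y]_T + [γ]_T = −(0) − (-2) + (-2) = 0
All base exponents vanish — dimensionless.

yes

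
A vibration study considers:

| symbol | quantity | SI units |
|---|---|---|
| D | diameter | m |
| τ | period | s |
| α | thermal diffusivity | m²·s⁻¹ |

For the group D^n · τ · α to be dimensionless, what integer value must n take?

Balance the L exponent: (1)·n from D, plus (0) + (2) = 2 from the rest, must sum to zero.
n + 2 = 0, so n = -2.

-2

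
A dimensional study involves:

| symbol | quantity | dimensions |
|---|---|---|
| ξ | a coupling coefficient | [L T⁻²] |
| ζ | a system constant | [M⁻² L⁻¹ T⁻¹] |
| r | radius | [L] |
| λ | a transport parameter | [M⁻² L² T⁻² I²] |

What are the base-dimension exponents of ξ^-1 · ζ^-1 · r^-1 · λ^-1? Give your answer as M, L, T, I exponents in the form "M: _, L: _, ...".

M: 4, L: -3, T: 5, I: -2

Collect each base-dimension exponent across the product:
  M: −(0) − (-2) − (0) − (-2) = 4
  L: −(1) − (-1) − (1) − (2) = -3
  T: −(-2) − (-1) − (0) − (-2) = 5
  I: −(0) − (0) − (0) − (2) = -2
So the dimensions are [M⁴ L⁻³ T⁵ I⁻²].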